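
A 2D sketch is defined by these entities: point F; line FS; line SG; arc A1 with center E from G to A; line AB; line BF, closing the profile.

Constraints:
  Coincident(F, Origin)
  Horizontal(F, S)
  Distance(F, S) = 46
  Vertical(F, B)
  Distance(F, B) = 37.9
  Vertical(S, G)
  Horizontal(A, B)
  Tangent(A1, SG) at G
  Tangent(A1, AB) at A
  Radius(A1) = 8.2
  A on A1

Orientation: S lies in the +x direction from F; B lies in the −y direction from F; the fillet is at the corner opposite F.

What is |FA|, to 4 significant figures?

53.53

F is at the origin; F and S share the same y with |FS| = 46.0 and S on the +x side, so S = (46.00, 0.000). F and B share the same x with |FB| = 37.9 and B on the −y side, so B = (0.000, -37.90). The virtual corner opposite F is at (46.00, -37.90). Since A1 is tangent to SG there, EG ⟂ SG and since A1 is tangent to AB there, EA ⟂ AB, with radius 8.2, so the center E sits 8.2 in from both sides at E = (37.80, -29.70). That places the tangent points at G = (46.00, -29.70) on SG and A = (37.80, -37.90) on AB. Then |FA| = |A − F| = 53.53.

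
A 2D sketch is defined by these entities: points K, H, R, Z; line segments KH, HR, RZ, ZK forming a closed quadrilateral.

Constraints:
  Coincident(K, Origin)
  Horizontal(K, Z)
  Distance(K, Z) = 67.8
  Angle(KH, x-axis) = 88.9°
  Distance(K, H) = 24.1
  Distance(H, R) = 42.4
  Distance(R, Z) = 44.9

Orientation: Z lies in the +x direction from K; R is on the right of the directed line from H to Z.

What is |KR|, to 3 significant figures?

26.6

Checks: |HR| = 42.40 ✓; |RZ| = 44.90 ✓.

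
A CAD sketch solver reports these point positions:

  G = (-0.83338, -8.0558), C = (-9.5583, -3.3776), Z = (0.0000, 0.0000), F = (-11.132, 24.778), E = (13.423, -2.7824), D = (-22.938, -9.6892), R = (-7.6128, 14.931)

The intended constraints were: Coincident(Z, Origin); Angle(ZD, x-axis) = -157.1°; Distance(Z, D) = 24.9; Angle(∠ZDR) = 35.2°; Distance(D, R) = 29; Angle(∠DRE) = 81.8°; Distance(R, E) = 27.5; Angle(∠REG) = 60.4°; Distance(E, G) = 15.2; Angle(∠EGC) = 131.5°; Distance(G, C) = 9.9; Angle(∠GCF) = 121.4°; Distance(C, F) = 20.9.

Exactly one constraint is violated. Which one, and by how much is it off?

Distance(C, F) = 20.9 — off by 7.30.

Z = (0.00, 0.00) ✓; ZD at -157.1° ✓; |ZD| = 24.90 ✓; ∠ZDR = 35.20° ✓; |DR| = 29.00 ✓; ∠DRE = 81.80° ✓; |RE| = 27.50 ✓; ∠REG = 60.40° ✓; |EG| = 15.20 ✓; ∠EGC = 131.5° ✓; |GC| = 9.900 ✓; ∠GCF = 121.4° ✓; |CF| = 28.20 ✗.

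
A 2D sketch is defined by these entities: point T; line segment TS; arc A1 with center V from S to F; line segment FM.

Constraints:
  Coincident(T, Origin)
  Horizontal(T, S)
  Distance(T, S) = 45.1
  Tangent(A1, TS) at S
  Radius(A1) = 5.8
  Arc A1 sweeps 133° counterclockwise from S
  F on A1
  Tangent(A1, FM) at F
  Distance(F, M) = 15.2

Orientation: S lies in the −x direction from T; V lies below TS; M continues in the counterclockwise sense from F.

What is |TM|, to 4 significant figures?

44.21

On A1, S sits at bearing 90° from V; a 133° counterclockwise sweep puts F at bearing 223°, so F = V + 5.8·(cos 223°, sin 223°) = (-49.34, -9.756). Tangency of A1 to FM means the radius VF is perpendicular to FM, so FM runs along (−sin 223°, cos 223°); with |FM| = 15.2, M = (-38.98, -20.87). Then |TM| = |M − T| = 44.21.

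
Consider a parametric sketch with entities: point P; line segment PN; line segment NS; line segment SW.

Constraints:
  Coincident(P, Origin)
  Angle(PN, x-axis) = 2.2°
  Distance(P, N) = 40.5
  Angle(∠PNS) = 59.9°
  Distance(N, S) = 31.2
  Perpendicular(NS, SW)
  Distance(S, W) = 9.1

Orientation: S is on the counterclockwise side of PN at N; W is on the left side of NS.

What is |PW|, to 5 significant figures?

28.131

P is at the origin; PN runs at 2.2° with length 40.5, so N = 40.5·(cos 2.2°, sin 2.2°) = (40.470, 1.5547). ∠PNS = 59.9°, so NS runs at 2.2° + (180° − 59.9°) = 122.30° from the x-axis; with |NS| = 31.2, S = N + 31.2·(cos 122.30°, sin 122.30°) = (23.798, 27.927). The perpendicularity gives SW at right angles to NS; with |SW| = 9.1 on the left of NS, W = S + 9.1·(-0.84526, -0.53435) = (16.106, 23.064). Then |PW| = |W − P| = 28.131.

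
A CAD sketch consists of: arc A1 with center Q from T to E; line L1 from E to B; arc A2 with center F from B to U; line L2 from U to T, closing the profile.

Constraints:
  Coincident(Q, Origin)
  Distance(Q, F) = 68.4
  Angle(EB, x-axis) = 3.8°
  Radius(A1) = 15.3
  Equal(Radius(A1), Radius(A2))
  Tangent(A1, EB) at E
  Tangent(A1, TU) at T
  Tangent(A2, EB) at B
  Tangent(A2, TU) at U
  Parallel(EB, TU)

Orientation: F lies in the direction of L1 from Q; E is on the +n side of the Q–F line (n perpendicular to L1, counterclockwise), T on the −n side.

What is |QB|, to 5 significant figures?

70.090

Tangency of A1 to both parallel lines with radius 15.3 puts E and T at Q ± 15.3·n: E = (-1.0140, 15.266), T = (1.0140, -15.266). Equal radii place B and U the same way about F: B = F + 15.3·n = (67.236, 19.799), U = F − 15.3·n = (69.264, -10.733). Then |QB| = |B − Q| = 70.090.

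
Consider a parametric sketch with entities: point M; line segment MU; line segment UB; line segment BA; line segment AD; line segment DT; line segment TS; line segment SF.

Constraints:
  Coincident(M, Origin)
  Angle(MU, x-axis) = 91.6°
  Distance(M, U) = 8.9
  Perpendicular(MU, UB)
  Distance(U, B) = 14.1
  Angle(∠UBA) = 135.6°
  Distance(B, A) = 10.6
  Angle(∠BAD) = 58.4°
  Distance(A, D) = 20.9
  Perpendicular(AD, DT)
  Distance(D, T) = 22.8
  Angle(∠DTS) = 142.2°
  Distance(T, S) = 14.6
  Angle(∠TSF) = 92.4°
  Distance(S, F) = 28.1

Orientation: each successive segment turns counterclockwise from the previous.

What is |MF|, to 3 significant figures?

35.3

∠DTS = 142.2° gives TS at 115° from the x-axis; with |TS| = 14.6, S = (-2.66, 31.8). ∠TSF = 92.4° gives SF at -157° from the x-axis; with |SF| = 28.1, F = (-28.5, 20.9). Then |MF| = |F − M| = 35.3.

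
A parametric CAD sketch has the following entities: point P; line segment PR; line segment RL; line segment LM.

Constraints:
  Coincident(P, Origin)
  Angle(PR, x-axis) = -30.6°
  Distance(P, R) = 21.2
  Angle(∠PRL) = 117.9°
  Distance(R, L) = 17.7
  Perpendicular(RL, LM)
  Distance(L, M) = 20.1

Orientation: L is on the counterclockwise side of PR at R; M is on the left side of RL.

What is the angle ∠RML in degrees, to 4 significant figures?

41.37°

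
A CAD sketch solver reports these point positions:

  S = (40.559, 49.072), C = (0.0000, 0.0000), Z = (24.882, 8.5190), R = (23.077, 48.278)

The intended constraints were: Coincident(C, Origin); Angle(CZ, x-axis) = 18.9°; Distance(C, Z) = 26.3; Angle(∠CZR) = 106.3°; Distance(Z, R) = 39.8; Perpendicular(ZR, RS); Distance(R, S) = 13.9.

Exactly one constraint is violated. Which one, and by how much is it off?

Distance(R, S) = 13.9 — off by 3.60.

C = (0.00, 0.00) ✓; CZ at 18.90° ✓; |CZ| = 26.30 ✓; ∠CZR = 106.3° ✓; |ZR| = 39.80 ✓; ∠(ZR, RS) = 90.00° ✓; |RS| = 17.50 ✗.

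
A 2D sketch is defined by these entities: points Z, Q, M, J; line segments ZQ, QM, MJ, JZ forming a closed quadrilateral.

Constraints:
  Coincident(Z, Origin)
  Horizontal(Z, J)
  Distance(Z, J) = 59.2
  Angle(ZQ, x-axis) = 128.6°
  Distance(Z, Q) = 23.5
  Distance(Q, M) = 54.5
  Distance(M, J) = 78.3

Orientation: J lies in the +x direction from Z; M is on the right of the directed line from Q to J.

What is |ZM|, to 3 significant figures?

37.4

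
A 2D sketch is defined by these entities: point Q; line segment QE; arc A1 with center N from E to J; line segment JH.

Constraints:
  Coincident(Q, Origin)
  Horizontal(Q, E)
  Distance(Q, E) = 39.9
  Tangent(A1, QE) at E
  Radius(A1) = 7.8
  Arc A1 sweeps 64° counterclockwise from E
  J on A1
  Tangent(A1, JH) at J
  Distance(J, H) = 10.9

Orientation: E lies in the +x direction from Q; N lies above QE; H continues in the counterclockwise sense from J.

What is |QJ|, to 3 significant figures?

47.1

The tangent condition forces NE to be normal to QE, so N = E + (0, 7.8) = (39.9, 7.80). On A1, E sits at bearing -90° from N; a 64° counterclockwise sweep puts J at bearing -26°, so J = N + 7.8·(cos -26°, sin -26°) = (46.9, 4.38). Then |QJ| = |J − Q| = 47.1.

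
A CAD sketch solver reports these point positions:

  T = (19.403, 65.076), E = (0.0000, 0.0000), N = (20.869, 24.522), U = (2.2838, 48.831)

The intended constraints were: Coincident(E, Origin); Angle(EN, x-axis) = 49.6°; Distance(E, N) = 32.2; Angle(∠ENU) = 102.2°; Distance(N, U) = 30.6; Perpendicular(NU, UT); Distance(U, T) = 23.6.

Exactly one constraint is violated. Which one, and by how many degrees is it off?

Perpendicular(NU, UT) — off by 6.10°.

E = (0.00, 0.00) ✓; EN at 49.60° ✓; |EN| = 32.20 ✓; ∠ENU = 102.2° ✓; |NU| = 30.60 ✓; ∠(NU, UT) = 83.90° ✗; |UT| = 23.60 ✓.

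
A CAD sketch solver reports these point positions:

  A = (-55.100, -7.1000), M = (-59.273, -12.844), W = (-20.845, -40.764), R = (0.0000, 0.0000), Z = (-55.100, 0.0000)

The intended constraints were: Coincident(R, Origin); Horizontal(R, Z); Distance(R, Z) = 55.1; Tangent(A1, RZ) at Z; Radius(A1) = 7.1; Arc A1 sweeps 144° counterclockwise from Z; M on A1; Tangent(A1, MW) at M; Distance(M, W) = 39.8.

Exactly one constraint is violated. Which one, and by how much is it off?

Distance(M, W) = 39.8 — off by 7.70.

R = (0.00, 0.00) ✓; R.y = 0.00, Z.y = 0.00 ✓; |RZ| = 55.10 ✓; ∠(AZ, ZR) = 90.00° ✓; |AZ| = 7.100 ✓; bearing(A→M) − bearing(A→Z) = 144.0° ✓; |AM| = 7.100 ✓; ∠(AM, MW) = 90.00° ✓; |MW| = 47.50 ✗.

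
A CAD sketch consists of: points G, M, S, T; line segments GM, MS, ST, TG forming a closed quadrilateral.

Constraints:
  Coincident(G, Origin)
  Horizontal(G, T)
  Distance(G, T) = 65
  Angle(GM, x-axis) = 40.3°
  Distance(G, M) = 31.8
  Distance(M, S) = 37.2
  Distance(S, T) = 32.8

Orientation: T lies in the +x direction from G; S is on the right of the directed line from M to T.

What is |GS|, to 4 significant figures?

38.69

G is at the origin; G and T share the same y with |GT| = 65.0 and T in +x, so T = (65.0, 0). GM runs at 40.3° with |GM| = 31.8, so M = (24.25, 20.57). S is determined by |MS| = 37.2 and |ST| = 32.8 together: it lies at the intersection of circle(M, 37.2) and circle(T, 32.8). With |MT| = 45.64, the foot of the radical line on MT is 26.20 from M and the perpendicular offset is √(37.2² − 26.20²) = 26.41. Taking the right-of-MT solution: S = (35.74, -14.82).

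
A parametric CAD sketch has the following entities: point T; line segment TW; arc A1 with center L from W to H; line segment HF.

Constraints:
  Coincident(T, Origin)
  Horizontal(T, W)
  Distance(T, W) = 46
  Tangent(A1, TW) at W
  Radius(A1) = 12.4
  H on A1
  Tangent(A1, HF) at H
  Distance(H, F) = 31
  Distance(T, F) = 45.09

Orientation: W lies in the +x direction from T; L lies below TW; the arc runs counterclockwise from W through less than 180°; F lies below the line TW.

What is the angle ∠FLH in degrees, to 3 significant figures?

68.2°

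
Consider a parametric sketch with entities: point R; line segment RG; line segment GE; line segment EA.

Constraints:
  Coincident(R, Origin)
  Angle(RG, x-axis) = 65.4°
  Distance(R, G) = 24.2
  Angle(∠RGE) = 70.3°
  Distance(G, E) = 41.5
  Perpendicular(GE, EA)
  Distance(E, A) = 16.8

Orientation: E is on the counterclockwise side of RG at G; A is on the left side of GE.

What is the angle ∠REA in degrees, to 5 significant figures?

55.654°

R is at the origin; RG runs at 65.4° with length 24.2, so G = 24.2·(cos 65.4°, sin 65.4°) = (10.074, 22.004). ∠RGE = 70.3°, so GE runs at 65.4° + (180° − 70.3°) = 175.10° from the x-axis; with |GE| = 41.5, E = G + 41.5·(cos 175.10°, sin 175.10°) = (-31.274, 25.548). GE is perpendicular to EA; with |EA| = 16.8 on the left of GE, A = E + 16.8·(-0.085417, -0.99635) = (-32.709, 8.8097). Then cos ∠REA = ER·EA / (|ER||EA|), giving 55.654°.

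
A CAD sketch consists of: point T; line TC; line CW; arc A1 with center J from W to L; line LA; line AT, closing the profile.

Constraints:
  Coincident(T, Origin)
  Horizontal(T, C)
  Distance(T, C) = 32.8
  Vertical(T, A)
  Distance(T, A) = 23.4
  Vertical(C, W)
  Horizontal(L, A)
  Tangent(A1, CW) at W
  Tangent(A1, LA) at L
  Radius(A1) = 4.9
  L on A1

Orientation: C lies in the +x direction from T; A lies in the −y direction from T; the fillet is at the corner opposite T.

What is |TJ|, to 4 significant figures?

33.48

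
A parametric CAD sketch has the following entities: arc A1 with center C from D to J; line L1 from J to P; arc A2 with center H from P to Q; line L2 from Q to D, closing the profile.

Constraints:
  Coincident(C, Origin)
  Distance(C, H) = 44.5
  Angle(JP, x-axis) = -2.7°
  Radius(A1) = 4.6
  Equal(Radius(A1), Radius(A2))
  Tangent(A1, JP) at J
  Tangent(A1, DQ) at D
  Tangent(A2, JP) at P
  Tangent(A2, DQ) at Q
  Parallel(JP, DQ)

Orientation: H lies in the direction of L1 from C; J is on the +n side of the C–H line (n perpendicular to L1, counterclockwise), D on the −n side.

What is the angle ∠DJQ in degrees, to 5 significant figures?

78.319°

The slot axis is L1's direction at -2.7°, so u = (cos -2.7°, sin -2.7°) = (0.99889, -0.047106) and n = (−sin -2.7°, cos -2.7°) = (0.047106, 0.99889). C is at the origin and H lies 44.5 along u from C, so H = 44.5·u = (44.451, -2.0962). Tangency of A1 to both parallel lines with radius 4.6 puts J and D at C ± 4.6·n: J = (0.21669, 4.5949), D = (-0.21669, -4.5949). Equal radii place P and Q the same way about H: P = H + 4.6·n = (44.667, 2.4987), Q = H − 4.6·n = (44.234, -6.6911). Then cos ∠DJQ = JD·JQ / (|JD||JQ|), giving 78.319°.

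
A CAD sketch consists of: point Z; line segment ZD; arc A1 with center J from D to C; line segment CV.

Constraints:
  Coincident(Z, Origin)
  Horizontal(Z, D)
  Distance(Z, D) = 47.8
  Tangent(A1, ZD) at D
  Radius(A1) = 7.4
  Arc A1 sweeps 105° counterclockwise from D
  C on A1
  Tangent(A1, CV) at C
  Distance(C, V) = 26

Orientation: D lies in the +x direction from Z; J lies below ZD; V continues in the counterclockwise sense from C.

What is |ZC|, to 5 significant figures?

41.706

Z is at the origin; Z and D share the same y with |ZD| = 47.8 and D on the +x side, so D = (47.800, 0.0000). A1 meets ZD tangentially, so JD is at right angles to ZD, so J = D + (0, -7.4) = (47.800, -7.4000). On A1, D sits at bearing 90° from J; a 105° counterclockwise sweep puts C at bearing 195°, so C = J + 7.4·(cos 195°, sin 195°) = (40.652, -9.3153). Then |ZC| = |C − Z| = 41.706.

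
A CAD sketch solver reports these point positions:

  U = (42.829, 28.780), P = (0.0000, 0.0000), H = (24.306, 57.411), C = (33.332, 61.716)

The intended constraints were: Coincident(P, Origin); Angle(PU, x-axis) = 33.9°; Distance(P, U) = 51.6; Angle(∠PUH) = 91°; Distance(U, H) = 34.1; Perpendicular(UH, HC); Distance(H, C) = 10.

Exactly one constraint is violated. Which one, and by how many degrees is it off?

Perpendicular(UH, HC) — off by 7.40°.

P = (0.00, 0.00) ✓; PU at 33.90° ✓; |PU| = 51.60 ✓; ∠PUH = 91.00° ✓; |UH| = 34.10 ✓; ∠(UH, HC) = 97.40° ✗; |HC| = 10.00 ✓.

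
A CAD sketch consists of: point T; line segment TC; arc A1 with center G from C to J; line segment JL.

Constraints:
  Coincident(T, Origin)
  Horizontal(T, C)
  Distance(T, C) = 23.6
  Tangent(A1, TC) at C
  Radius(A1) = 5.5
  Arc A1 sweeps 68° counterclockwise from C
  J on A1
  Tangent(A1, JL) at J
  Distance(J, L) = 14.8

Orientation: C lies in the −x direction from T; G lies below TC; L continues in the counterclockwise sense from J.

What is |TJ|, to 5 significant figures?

28.905

A1 meets TC tangentially, so GC is at right angles to TC, so G = C + (0, -5.5) = (-23.600, -5.5000). On A1, C sits at bearing 90° from G; a 68° counterclockwise sweep puts J at bearing 158°, so J = G + 5.5·(cos 158°, sin 158°) = (-28.700, -3.4397). Then |TJ| = |J − T| = 28.905.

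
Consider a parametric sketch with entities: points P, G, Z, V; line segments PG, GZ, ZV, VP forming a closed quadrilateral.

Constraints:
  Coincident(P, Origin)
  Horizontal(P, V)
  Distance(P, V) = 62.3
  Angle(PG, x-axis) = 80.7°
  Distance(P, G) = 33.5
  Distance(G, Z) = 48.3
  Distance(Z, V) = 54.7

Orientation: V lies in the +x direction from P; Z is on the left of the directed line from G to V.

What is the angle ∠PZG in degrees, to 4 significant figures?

22.56°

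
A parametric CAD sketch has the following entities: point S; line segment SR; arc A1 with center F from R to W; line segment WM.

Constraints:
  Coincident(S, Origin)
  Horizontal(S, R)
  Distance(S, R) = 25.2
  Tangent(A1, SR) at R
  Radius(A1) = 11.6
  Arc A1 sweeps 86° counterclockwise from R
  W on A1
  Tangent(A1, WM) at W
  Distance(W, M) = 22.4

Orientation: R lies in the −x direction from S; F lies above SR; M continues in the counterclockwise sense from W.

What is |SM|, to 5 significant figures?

35.265

S is at the origin; SR is horizontal with |SR| = 25.2 and R on the −x side, so R = (-25.200, 0.0000). A1 meets SR tangentially, so FR is at right angles to SR, so F = R + (0, 11.6) = (-25.200, 11.600). On A1, R sits at bearing -90° from F; an 86° counterclockwise sweep puts W at bearing -4°, so W = F + 11.6·(cos -4°, sin -4°) = (-13.628, 10.791). Tangency of A1 to WM means the radius FW is perpendicular to WM, so WM runs along (−sin -4°, cos -4°); with |WM| = 22.4, M = (-12.066, 33.136). Then |SM| = |M − S| = 35.265.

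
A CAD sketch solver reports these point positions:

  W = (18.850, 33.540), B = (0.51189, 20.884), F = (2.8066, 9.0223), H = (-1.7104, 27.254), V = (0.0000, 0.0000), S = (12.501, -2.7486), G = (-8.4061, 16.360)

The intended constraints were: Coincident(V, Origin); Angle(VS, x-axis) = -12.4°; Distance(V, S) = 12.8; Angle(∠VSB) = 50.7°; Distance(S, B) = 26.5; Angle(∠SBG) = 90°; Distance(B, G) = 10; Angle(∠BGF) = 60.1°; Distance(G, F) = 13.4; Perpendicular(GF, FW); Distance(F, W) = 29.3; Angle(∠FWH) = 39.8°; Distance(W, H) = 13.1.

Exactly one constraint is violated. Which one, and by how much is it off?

Distance(W, H) = 13.1 — off by 8.40.

V = (0.00, 0.00) ✓; VS at -12.40° ✓; |VS| = 12.80 ✓; ∠VSB = 50.70° ✓; |SB| = 26.50 ✓; ∠SBG = 90.00° ✓; |BG| = 10.00 ✓; ∠BGF = 60.10° ✓; |GF| = 13.40 ✓; ∠(GF, FW) = 90.00° ✓; |FW| = 29.30 ✓; ∠FWH = 39.80° ✓; |WH| = 21.50 ✗.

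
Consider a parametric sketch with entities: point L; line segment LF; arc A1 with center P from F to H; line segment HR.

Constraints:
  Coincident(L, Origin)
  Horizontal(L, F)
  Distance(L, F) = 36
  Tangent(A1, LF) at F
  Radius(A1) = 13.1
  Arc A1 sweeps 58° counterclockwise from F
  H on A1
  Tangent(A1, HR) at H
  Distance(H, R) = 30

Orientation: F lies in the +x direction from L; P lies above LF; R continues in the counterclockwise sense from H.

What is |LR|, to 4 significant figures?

70.49

L is at the origin; LF is horizontal with |LF| = 36.0 and F on the +x side, so F = (36.00, 0.000). Since A1 is tangent to LF there, PF ⟂ LF, so P = F + (0, 13.1) = (36.00, 13.10). On A1, F sits at bearing -90° from P; a 58° counterclockwise sweep puts H at bearing -32°, so H = P + 13.1·(cos -32°, sin -32°) = (47.11, 6.158). Tangency of A1 to HR means the radius PH is perpendicular to HR, so HR runs along (−sin -32°, cos -32°); with |HR| = 30.0, R = (63.01, 31.60). Then |LR| = |R − L| = 70.49.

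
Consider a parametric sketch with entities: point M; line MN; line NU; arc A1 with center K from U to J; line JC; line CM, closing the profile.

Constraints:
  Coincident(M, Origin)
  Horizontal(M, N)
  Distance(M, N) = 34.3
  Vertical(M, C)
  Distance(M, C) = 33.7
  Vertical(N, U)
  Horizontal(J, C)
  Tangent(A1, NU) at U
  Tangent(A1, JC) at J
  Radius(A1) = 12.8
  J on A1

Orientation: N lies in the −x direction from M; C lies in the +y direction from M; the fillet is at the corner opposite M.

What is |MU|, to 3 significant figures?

40.2

M is at the origin; MN is horizontal with |MN| = 34.3 and N on the −x side, so N = (-34.3, 0.00). MC is vertical with |MC| = 33.7 and C on the +y side, so C = (0.00, 33.7). The virtual corner opposite M is at (-34.3, 33.7). A1 meets NU tangentially, so KU is at right angles to NU and the tangent condition forces KJ to be normal to JC, with radius 12.8, so the center K sits 12.8 in from both sides at K = (-21.5, 20.9). That places the tangent points at U = (-34.3, 20.9) on NU and J = (-21.5, 33.7) on JC. Then |MU| = |U − M| = 40.2.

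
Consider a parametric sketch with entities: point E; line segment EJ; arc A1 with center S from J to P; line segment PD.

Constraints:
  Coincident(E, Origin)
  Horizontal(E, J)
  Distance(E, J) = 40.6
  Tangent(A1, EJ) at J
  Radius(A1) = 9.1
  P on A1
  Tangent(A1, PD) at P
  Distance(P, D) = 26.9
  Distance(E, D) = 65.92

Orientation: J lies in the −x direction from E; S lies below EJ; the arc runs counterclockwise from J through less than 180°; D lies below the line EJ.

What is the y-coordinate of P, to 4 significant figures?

-6.199

Checks: |EJ| = 40.60 ✓; |SP| = 9.100 ✓; ∠(SP, PD) = 90.00° ✓; |PD| = 26.90 ✓; |ED| = 65.92 ✓.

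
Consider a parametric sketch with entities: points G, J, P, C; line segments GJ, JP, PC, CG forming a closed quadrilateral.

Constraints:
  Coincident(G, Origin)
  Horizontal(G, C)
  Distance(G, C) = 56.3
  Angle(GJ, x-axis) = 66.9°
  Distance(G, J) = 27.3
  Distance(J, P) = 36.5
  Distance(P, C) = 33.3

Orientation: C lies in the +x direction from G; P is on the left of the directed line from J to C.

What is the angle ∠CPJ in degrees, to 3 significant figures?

96.3°

Checks: |JP| = 36.50 ✓; |PC| = 33.30 ✓.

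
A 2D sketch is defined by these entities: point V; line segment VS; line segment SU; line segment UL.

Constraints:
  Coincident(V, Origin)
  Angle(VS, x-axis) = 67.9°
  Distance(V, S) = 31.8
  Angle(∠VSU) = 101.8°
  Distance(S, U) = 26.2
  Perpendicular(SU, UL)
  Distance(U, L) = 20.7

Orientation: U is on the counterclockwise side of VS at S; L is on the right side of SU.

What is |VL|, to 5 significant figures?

61.283

V is at the origin; VS runs at 67.9° with length 31.8, so S = 31.8·(cos 67.9°, sin 67.9°) = (11.964, 29.464). ∠VSU = 101.8°, so SU runs at 67.9° + (180° − 101.8°) = 146.10° from the x-axis; with |SU| = 26.2, U = S + 26.2·(cos 146.10°, sin 146.10°) = (-9.7824, 44.077). The perpendicularity gives UL at right angles to SU; with |UL| = 20.7 on the right of SU, L = U + 20.7·(0.55775, 0.83001) = (1.7629, 61.258). Then |VL| = |L − V| = 61.283.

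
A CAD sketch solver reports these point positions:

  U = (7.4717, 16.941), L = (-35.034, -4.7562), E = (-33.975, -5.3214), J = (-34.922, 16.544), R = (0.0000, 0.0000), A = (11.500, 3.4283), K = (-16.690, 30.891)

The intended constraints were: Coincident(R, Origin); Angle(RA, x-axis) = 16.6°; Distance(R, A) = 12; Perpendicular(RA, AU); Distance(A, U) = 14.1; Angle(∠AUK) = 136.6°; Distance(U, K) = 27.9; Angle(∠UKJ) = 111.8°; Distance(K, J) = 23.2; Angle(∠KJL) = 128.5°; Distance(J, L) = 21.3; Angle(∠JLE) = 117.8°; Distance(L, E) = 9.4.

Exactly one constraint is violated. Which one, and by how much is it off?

Distance(L, E) = 9.4 — off by 8.20.

R = (0.00, 0.00) ✓; RA at 16.60° ✓; |RA| = 12.00 ✓; ∠(RA, AU) = 90.00° ✓; |AU| = 14.10 ✓; ∠AUK = 136.6° ✓; |UK| = 27.90 ✓; ∠UKJ = 111.8° ✓; |KJ| = 23.20 ✓; ∠KJL = 128.5° ✓; |JL| = 21.30 ✓; ∠JLE = 117.8° ✓; |LE| = 1.200 ✗.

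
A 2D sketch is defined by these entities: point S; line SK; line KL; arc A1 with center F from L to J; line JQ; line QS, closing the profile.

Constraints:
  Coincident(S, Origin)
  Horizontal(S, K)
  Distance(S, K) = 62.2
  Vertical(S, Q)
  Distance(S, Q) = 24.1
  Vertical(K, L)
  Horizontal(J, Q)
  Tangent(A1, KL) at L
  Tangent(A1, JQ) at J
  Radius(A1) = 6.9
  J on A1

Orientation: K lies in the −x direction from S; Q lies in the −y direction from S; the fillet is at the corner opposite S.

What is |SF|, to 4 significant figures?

57.91

SQ is vertical with |SQ| = 24.1 and Q on the −y side, so Q = (0.000, -24.10). The virtual corner opposite S is at (-62.20, -24.10). Tangency of A1 to KL means the radius FL is perpendicular to KL and since A1 is tangent to JQ there, FJ ⟂ JQ, with radius 6.9, so the center F sits 6.9 in from both sides at F = (-55.30, -17.20). Then |SF| = |F − S| = 57.91.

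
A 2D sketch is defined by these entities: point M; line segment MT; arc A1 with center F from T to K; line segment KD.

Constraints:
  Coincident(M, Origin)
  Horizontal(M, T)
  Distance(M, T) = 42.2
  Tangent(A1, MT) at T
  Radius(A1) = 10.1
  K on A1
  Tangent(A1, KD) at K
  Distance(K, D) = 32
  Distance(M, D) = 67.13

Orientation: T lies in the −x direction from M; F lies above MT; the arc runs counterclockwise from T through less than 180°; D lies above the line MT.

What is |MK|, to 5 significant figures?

37.465

Checks: |MT| = 42.20 ✓; |FK| = 10.10 ✓; ∠(FK, KD) = 90.00° ✓; |KD| = 32.00 ✓; |MD| = 67.13 ✓.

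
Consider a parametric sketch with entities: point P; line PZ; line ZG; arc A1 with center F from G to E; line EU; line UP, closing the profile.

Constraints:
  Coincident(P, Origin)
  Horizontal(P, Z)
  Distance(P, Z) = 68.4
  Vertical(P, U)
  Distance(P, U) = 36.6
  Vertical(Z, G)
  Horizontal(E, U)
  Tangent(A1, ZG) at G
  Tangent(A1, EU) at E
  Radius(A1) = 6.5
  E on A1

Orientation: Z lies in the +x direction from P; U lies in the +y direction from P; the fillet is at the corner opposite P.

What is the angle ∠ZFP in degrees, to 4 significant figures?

76.25°

P is at the origin; PZ is horizontal with |PZ| = 68.4 and Z on the +x side, so Z = (68.40, 0.000). PU is vertical with |PU| = 36.6 and U on the +y side, so U = (0.000, 36.60). The virtual corner opposite P is at (68.40, 36.60). A1 meets ZG tangentially, so FG is at right angles to ZG and tangency of A1 to EU means the radius FE is perpendicular to EU, with radius 6.5, so the center F sits 6.5 in from both sides at F = (61.90, 30.10). Then cos ∠ZFP = FZ·FP / (|FZ||FP|), giving 76.25°.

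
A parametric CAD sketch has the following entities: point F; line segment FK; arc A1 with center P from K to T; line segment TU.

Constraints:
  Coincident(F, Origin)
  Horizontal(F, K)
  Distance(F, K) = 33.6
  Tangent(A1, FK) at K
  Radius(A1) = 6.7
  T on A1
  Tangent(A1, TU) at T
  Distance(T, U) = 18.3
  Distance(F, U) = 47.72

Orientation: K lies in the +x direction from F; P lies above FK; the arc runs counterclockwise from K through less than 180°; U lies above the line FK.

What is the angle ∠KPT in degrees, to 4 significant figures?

88.58°

F is at the origin; F and K share the same y with |FK| = 33.6 and K on the +x side, so K = (33.60, 0.000). A1 meets FK tangentially, so PK is at right angles to FK, so P = K + (0, 6.7) = (33.60, 6.700). Since PT ⟂ TU (tangency), |PU| = √(6.7² + 18.3²) = 19.49 regardless of where T sits on A1. So U lies on both circle(F, 47.72) and circle(P, 19.49); the above-FK intersection is U = (40.75, 24.83). T is the foot of the tangent from U: T = (40.30, 6.534).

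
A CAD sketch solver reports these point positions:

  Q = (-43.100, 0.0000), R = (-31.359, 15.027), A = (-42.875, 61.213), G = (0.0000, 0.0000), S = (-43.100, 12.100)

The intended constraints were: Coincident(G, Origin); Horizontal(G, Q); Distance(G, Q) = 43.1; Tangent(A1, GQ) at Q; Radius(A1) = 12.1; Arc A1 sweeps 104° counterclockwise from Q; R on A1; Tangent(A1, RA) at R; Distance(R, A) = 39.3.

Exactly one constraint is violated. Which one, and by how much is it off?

Distance(R, A) = 39.3 — off by 8.30.

G = (0.00, 0.00) ✓; G.y = 0.00, Q.y = 0.00 ✓; |GQ| = 43.10 ✓; ∠(SQ, QG) = 90.00° ✓; |SQ| = 12.10 ✓; bearing(S→R) − bearing(S→Q) = 104.0° ✓; |SR| = 12.10 ✓; ∠(SR, RA) = 90.00° ✓; |RA| = 47.60 ✗.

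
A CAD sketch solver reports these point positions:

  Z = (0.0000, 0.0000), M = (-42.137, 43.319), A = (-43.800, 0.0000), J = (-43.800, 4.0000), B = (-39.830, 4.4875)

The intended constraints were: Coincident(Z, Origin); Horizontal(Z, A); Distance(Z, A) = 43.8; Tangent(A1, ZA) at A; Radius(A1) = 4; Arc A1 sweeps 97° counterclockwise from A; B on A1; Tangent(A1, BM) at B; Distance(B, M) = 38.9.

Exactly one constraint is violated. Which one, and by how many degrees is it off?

Tangent(A1, BM) at B — off by 3.60°.

Z = (0.00, 0.00) ✓; Z.y = 0.00, A.y = 0.00 ✓; |ZA| = 43.80 ✓; ∠(JA, AZ) = 90.00° ✓; |JA| = 4.000 ✓; bearing(J→B) − bearing(J→A) = 97.00° ✓; |JB| = 4.000 ✓; ∠(JB, BM) = 93.60° ✗; |BM| = 38.90 ✓.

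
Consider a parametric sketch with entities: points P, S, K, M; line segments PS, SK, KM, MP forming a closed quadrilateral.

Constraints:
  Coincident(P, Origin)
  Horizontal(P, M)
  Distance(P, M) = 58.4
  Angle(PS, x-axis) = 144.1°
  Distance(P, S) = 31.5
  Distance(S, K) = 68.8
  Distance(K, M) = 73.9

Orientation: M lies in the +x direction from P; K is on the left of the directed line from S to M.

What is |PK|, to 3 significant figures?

70.1

P is at the origin; P and M share the same y with |PM| = 58.4 and M in +x, so M = (58.4, 0). PS runs at 144.1° with |PS| = 31.5, so S = (-25.5, 18.5). K is determined by |SK| = 68.8 and |KM| = 73.9 together: it lies at the intersection of circle(S, 68.8) and circle(M, 73.9). With |SM| = 85.9, the foot of the radical line on SM is 38.7 from S and the perpendicular offset is √(68.8² − 38.7²) = 56.9. Taking the left-of-SM solution: K = (24.5, 65.7).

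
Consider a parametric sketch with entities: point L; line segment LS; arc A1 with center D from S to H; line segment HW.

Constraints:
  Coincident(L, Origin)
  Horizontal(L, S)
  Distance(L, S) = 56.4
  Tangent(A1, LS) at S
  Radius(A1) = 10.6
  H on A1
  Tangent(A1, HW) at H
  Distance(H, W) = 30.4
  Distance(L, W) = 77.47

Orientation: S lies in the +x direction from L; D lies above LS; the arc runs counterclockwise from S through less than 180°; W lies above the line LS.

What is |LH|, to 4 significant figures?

67.91

L is at the origin; LS is horizontal with |LS| = 56.4 and S on the +x side, so S = (56.40, 0.000). Since A1 is tangent to LS there, DS ⟂ LS, so D = S + (0, 10.6) = (56.40, 10.60). Since DH ⟂ HW (tangency), |DW| = √(10.6² + 30.4²) = 32.20 regardless of where H sits on A1. So W lies on both circle(L, 77.47) and circle(D, 32.20); the above-LS intersection is W = (65.41, 41.51). H is the foot of the tangent from W: H = (66.99, 11.15).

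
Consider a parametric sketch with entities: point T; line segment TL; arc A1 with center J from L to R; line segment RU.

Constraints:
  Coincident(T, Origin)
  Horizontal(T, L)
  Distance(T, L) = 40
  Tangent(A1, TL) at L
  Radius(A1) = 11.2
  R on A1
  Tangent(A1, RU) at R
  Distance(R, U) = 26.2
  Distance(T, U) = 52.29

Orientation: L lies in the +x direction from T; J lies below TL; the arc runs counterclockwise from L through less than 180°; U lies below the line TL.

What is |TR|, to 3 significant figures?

32.1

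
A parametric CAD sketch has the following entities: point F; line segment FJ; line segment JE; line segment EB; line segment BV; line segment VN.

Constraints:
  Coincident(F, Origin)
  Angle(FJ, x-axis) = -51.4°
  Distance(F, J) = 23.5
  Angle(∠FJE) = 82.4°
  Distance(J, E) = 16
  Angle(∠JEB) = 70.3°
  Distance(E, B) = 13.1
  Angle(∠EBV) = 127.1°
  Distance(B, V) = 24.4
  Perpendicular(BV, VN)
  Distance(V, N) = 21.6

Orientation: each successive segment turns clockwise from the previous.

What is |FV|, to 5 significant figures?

15.254

∠JEB = 70.3° gives EB at 101.30° from the x-axis; with |EB| = 13.1, B = (-1.6204, -13.760). ∠EBV = 127.1° gives BV at 48.400° from the x-axis; with |BV| = 24.4, V = (14.579, 4.4860). Then |FV| = |V − F| = 15.254.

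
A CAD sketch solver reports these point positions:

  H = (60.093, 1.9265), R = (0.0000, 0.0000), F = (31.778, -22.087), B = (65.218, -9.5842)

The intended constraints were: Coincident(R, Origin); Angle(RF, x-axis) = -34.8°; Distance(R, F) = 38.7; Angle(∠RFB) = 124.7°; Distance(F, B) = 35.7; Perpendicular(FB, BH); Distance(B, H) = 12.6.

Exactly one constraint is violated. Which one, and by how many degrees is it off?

Perpendicular(FB, BH) — off by 3.50°.

R = (0.00, 0.00) ✓; RF at -34.80° ✓; |RF| = 38.70 ✓; ∠RFB = 124.7° ✓; |FB| = 35.70 ✓; ∠(FB, BH) = 93.50° ✗; |BH| = 12.60 ✓.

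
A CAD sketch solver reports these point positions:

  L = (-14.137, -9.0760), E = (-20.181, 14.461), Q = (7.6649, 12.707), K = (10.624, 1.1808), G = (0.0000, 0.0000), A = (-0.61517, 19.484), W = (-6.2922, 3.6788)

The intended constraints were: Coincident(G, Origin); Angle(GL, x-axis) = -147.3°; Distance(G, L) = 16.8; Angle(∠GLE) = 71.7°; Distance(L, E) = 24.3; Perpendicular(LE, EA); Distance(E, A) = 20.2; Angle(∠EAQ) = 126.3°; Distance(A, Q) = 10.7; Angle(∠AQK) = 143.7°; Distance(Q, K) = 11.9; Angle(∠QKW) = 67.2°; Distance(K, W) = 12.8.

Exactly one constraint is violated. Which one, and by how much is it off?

Distance(K, W) = 12.8 — off by 4.30.

G = (0.00, 0.00) ✓; GL at -147.3° ✓; |GL| = 16.80 ✓; ∠GLE = 71.70° ✓; |LE| = 24.30 ✓; ∠(LE, EA) = 90.00° ✓; |EA| = 20.20 ✓; ∠EAQ = 126.3° ✓; |AQ| = 10.70 ✓; ∠AQK = 143.7° ✓; |QK| = 11.90 ✓; ∠QKW = 67.20° ✓; |KW| = 17.10 ✗.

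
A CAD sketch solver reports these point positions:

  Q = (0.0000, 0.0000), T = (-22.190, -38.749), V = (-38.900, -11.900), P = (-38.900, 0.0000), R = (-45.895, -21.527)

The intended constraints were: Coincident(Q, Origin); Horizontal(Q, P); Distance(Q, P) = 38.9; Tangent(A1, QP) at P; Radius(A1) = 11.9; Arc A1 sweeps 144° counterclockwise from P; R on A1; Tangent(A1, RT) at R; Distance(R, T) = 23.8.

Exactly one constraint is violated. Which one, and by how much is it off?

Distance(R, T) = 23.8 — off by 5.50.

Q = (0.00, 0.00) ✓; Q.y = 0.00, P.y = 0.00 ✓; |QP| = 38.90 ✓; ∠(VP, PQ) = 90.00° ✓; |VP| = 11.90 ✓; bearing(V→R) − bearing(V→P) = 144.0° ✓; |VR| = 11.90 ✓; ∠(VR, RT) = 90.00° ✓; |RT| = 29.30 ✗.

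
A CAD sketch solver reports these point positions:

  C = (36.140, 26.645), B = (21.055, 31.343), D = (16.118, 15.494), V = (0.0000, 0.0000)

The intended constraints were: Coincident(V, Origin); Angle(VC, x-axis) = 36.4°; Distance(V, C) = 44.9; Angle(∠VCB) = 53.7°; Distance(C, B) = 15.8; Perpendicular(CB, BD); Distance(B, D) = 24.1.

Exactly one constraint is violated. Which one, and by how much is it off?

Distance(B, D) = 24.1 — off by 7.50.

V = (0.00, 0.00) ✓; VC at 36.40° ✓; |VC| = 44.90 ✓; ∠VCB = 53.70° ✓; |CB| = 15.80 ✓; ∠(CB, BD) = 90.00° ✓; |BD| = 16.60 ✗.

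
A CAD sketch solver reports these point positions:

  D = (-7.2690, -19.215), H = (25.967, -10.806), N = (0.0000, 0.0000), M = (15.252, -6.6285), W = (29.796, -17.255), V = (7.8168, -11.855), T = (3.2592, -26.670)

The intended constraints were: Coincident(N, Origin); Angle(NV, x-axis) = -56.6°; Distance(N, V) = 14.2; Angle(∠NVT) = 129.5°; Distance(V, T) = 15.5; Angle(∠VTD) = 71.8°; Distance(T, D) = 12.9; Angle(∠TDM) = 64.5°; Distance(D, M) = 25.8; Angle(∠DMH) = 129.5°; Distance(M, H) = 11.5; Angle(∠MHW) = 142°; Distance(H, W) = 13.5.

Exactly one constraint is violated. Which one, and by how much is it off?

Distance(H, W) = 13.5 — off by 6.00.

N = (0.00, 0.00) ✓; NV at -56.60° ✓; |NV| = 14.20 ✓; ∠NVT = 129.5° ✓; |VT| = 15.50 ✓; ∠VTD = 71.80° ✓; |TD| = 12.90 ✓; ∠TDM = 64.50° ✓; |DM| = 25.80 ✓; ∠DMH = 129.5° ✓; |MH| = 11.50 ✓; ∠MHW = 142.0° ✓; |HW| = 7.500 ✗.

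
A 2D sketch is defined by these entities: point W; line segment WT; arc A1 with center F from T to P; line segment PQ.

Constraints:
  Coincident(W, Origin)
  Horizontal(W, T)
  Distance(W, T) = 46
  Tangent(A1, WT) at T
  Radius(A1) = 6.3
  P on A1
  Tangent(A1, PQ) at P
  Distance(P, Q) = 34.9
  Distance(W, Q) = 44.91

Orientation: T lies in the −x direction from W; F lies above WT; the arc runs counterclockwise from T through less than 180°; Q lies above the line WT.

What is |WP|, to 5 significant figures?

40.372

Checks: |FP| = 6.300 ✓; ∠(FP, PQ) = 90.00° ✓; |PQ| = 34.90 ✓; |WQ| = 44.91 ✓.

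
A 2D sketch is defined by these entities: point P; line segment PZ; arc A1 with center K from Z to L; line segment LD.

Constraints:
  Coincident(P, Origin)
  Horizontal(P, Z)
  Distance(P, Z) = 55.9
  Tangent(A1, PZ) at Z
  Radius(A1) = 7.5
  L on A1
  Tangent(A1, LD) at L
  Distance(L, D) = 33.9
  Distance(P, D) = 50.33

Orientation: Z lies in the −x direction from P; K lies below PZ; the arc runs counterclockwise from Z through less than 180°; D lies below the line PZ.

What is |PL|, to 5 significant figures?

62.278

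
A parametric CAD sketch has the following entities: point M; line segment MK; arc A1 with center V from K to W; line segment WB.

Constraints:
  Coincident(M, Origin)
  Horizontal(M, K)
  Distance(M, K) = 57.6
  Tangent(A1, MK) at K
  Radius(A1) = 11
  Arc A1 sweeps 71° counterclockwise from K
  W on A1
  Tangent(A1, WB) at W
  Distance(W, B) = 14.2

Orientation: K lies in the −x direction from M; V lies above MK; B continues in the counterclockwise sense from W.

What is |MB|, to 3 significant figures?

47.4

On A1, K sits at bearing -90° from V; a 71° counterclockwise sweep puts W at bearing -19°, so W = V + 11.0·(cos -19°, sin -19°) = (-47.2, 7.42). Tangency of A1 to WB means the radius VW is perpendicular to WB, so WB runs along (−sin -19°, cos -19°); with |WB| = 14.2, B = (-42.6, 20.8). Then |MB| = |B − M| = 47.4.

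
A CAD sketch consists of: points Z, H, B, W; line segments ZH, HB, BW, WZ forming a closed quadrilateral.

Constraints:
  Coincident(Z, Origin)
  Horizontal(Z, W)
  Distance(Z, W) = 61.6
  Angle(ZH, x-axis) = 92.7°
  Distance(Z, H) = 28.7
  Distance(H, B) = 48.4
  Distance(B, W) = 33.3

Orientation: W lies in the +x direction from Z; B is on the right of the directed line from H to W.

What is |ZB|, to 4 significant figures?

30.70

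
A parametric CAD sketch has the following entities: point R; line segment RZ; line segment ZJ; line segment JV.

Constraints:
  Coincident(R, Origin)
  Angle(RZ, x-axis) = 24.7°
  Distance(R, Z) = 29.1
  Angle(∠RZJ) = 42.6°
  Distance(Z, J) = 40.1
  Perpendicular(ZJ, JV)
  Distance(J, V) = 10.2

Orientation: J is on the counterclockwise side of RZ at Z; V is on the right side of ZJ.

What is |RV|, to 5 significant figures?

35.253

∠RZJ = 42.6°, so ZJ runs at 24.7° + (180° − 42.6°) = 162.10° from the x-axis; with |ZJ| = 40.1, J = Z + 40.1·(cos 162.10°, sin 162.10°) = (-11.721, 24.485). ZJ ⟂ JV; with |JV| = 10.2 on the right of ZJ, V = J + 10.2·(0.30736, 0.95159) = (-8.5863, 34.191). Then |RV| = |V − R| = 35.253.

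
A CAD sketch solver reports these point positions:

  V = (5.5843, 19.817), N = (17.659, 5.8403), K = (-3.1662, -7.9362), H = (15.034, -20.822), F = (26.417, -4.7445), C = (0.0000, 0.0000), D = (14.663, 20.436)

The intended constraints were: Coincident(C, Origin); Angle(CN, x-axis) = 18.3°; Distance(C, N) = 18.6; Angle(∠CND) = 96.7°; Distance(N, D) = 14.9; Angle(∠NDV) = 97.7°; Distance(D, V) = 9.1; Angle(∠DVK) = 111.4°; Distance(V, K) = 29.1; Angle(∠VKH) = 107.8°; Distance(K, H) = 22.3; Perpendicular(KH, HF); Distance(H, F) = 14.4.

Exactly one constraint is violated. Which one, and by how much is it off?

Distance(H, F) = 14.4 — off by 5.30.

C = (0.00, 0.00) ✓; CN at 18.30° ✓; |CN| = 18.60 ✓; ∠CND = 96.70° ✓; |ND| = 14.90 ✓; ∠NDV = 97.70° ✓; |DV| = 9.100 ✓; ∠DVK = 111.4° ✓; |VK| = 29.10 ✓; ∠VKH = 107.8° ✓; |KH| = 22.30 ✓; ∠(KH, HF) = 90.00° ✓; |HF| = 19.70 ✗.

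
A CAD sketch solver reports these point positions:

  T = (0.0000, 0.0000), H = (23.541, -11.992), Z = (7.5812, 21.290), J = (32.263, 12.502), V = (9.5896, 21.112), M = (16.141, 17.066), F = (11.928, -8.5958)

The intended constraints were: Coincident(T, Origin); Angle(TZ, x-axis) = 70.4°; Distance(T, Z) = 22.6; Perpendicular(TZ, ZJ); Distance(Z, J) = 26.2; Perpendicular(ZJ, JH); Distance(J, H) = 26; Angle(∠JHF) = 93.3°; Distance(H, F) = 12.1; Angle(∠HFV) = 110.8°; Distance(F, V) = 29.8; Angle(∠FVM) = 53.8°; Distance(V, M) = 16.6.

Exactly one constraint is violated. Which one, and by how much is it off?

Distance(V, M) = 16.6 — off by 8.90.

T = (0.00, 0.00) ✓; TZ at 70.40° ✓; |TZ| = 22.60 ✓; ∠(TZ, ZJ) = 90.00° ✓; |ZJ| = 26.20 ✓; ∠(ZJ, JH) = 90.00° ✓; |JH| = 26.00 ✓; ∠JHF = 93.30° ✓; |HF| = 12.10 ✓; ∠HFV = 110.8° ✓; |FV| = 29.80 ✓; ∠FVM = 53.80° ✓; |VM| = 7.700 ✗.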